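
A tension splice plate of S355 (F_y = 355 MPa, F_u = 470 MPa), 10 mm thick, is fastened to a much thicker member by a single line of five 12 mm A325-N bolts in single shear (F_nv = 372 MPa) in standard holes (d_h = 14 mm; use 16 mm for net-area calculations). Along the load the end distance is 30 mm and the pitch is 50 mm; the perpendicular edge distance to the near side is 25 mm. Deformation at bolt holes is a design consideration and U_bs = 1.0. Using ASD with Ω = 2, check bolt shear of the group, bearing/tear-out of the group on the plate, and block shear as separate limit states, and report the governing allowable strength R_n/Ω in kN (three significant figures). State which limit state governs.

Bolt shear: A_b = π·12²/4 = 113.1 mm²; R_n = 372 × 113.1 × 5 × 1 / 1000 = 210.4 kN → 210.4 / 2 = 105 kN.
Bearing: edge l_c = 23, r_n = 129.7 kN; interior l_c = 36, r_n = 135.4 kN; R_n = 129.7 + 4·135.4 = 671.2 kN → 336 kN.
Block shear: A_gv = 2300, A_nv = 1580, A_nt = 170 mm²; R_n = min(0.6F_uA_nv, 0.6F_yA_gv) + U_bs·F_u·A_nt = 525.5 kN → 263 kN.
Bolt shear governs: 105 kN.

105 kN (bolt shear governs)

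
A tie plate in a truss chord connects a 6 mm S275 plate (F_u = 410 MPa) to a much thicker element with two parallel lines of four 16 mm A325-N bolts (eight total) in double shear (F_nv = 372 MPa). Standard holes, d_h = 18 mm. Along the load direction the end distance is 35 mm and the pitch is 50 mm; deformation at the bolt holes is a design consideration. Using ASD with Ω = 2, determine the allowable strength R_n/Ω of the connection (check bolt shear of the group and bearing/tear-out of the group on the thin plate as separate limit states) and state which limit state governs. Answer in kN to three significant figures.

360 kN (bearing governs)

Bolt shear: A_b = π·16²/4 = 201.1 mm²; R_n = 372 × 201.1 × 8 × 2 / 1000 = 1197 kN → 1197 / 2 = 598 kN.
Bearing (1.2 l_c t F_u ≤ 2.4 d t F_u): upper limit = 2.4·16·6·410 / 1000 = 94.46 kN.
  Edge l_c = 35 − 18/2 = 26 → r_n = 76.75 kN; interior l_c = 50 − 18 = 32 → r_n = 94.46 kN.
  R_n,bearing = 2·76.75 + 6·94.46 = 720.3 kN → 720.3 / 2 = 360 kN.
Bearing governs: 360 kN.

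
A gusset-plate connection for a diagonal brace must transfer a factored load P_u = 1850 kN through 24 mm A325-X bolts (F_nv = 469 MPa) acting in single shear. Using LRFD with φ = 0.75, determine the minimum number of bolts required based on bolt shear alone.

A_b = π·24²/4 = 452.4 mm².
Per-bolt design strength φR_n = 0.75 × 469 × 452.4 × 1 / 1000 = 159.1 kN.
n ≥ 1850 / 159.1 = 11.63 → use 12 bolts.

12 bolts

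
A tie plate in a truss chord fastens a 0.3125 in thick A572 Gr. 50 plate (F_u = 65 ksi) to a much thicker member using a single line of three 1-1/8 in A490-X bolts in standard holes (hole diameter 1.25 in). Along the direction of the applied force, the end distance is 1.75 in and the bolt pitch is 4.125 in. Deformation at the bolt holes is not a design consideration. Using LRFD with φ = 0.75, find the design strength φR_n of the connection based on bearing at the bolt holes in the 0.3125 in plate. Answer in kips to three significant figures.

Per bolt r_n = 1.5 l_c t F_u ≤ 3.0 d t F_u; upper limit = 3.0 × 1.125 × 0.3125 × 65 = 68.55 kips.
Edge bolt: l_c = 1.75 − 1.25/2 = 1.125 in → 1.5 × 1.125 × 0.3125 × 65 = 34.28 → r_n = 34.28 kips.
Interior bolts: l_c = 4.125 − 1.25 = 2.875 in → 1.5 × 2.875 × 0.3125 × 65 = 87.6 → r_n = 68.55 kips.
R_n = 1 × 34.28 + 2 × 68.55 = 171.4 kips.
Design strength φR_n = 0.75 × 171.4 = 129 kips.

129 kips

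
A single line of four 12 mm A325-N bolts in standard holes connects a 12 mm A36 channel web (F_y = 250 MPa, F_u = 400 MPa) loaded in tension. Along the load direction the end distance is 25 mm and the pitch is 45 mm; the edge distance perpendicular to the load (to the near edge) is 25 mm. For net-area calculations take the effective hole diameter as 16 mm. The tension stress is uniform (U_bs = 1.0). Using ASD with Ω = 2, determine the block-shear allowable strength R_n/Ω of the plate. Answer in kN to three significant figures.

185 kN

Shear plane L_v = 25 + 3·45 = 160 mm; A_gv = 160 × 12 = 1920 mm².
A_nv = (160 − 3.5·16) × 12 = 1248 mm².
A_nt = (25 − 0.5·16) × 12 = 204 mm².
0.6 F_u A_nv = 299.5 kN; 0.6 F_y A_gv = 288 kN → shear yielding governs the shear term.
R_n = 288 + 1.0 × 400 × 204 / 1000 = 369.6 kN.
Allowable strength R_n/Ω = 369.6 / 2 = 185 kN.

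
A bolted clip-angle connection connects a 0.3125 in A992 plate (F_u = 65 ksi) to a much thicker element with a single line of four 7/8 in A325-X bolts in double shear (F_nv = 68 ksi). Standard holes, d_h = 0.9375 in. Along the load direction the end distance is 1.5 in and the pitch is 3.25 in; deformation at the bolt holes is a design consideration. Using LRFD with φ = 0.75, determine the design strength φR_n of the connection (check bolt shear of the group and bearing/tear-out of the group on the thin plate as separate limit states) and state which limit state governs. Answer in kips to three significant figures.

115 kips (bearing governs)

Bolt shear: A_b = π·0.875²/4 = 0.6013 in²; R_n = 68 × 0.6013 × 4 × 2 = 327.1 kips → 0.75 × 327.1 = 245 kips.
Bearing (1.2 l_c t F_u ≤ 2.4 d t F_u): upper limit = 2.4·0.875·0.3125·65 = 42.66 kips.
  Edge l_c = 1.5 − 0.9375/2 = 1.031 → r_n = 25.14 kips; interior l_c = 3.25 − 0.9375 = 2.312 → r_n = 42.66 kips.
  R_n,bearing = 1·25.14 + 3·42.66 = 153.1 kips → 0.75 × 153.1 = 115 kips.
Bearing governs: 115 kips.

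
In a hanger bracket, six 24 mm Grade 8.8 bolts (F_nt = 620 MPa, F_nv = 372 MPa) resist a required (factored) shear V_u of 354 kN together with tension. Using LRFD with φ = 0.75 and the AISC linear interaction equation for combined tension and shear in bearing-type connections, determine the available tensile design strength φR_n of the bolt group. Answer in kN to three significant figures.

1050 kN

A_b = π·24²/4 = 452.4 mm²; f_rv = 354 × 1000 / (6 × 452.4) = 130.4 MPa.
F'_nt = 1.3 F_nt − (F_nt / φF_nv) f_rv = 1.3·620 − (620/(0.75·372))·130.4 = 516.2 MPa, capped at F_nt → F'_nt = 516.2 MPa.
R_n = F'_nt · A_b · n = 516.2 × 452.4 × 6 / 1000 = 1401 kN.
Design strength φR_n = 0.75 × 1401 = 1050 kN.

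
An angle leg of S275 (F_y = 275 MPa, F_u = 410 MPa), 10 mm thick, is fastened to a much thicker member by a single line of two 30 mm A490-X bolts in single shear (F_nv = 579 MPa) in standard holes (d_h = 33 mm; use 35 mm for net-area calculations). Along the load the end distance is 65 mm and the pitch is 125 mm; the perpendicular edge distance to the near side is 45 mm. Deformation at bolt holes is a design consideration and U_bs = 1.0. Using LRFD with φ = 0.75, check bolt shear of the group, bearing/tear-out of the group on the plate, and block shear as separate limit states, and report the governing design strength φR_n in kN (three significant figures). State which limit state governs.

320 kN (block shear governs)

Bolt shear: A_b = π·30²/4 = 706.9 mm²; R_n = 579 × 706.9 × 2 × 1 / 1000 = 818.5 kN → 0.75 × 818.5 = 614 kN.
Bearing: edge l_c = 48.5, r_n = 238.6 kN; interior l_c = 92, r_n = 295.2 kN; R_n = 238.6 + 1·295.2 = 533.8 kN → 400 kN.
Block shear: A_gv = 1900, A_nv = 1375, A_nt = 275 mm²; R_n = min(0.6F_uA_nv, 0.6F_yA_gv) + U_bs·F_u·A_nt = 426.2 kN → 320 kN.
Block shear governs: 320 kN.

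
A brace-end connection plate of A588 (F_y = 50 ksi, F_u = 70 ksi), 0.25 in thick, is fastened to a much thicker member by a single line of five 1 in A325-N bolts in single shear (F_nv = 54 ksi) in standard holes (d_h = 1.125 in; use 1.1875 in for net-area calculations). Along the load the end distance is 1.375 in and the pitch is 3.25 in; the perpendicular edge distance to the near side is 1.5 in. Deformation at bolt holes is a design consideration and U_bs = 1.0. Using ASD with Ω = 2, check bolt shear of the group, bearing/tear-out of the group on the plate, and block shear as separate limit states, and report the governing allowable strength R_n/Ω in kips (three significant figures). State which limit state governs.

55.3 kips (block shear governs)

Bolt shear: A_b = π·1²/4 = 0.7854 in²; R_n = 54 × 0.7854 × 5 × 1 = 212.1 kips → 212.1 / 2 = 106 kips.
Bearing: edge l_c = 0.8125, r_n = 17.06 kips; interior l_c = 2.125, r_n = 42 kips; R_n = 17.06 + 4·42 = 185.1 kips → 92.5 kips.
Block shear: A_gv = 3.594, A_nv = 2.258, A_nt = 0.2266 in²; R_n = min(0.6F_uA_nv, 0.6F_yA_gv) + U_bs·F_u·A_nt = 110.7 kips → 55.3 kips.
Block shear governs: 55.3 kips.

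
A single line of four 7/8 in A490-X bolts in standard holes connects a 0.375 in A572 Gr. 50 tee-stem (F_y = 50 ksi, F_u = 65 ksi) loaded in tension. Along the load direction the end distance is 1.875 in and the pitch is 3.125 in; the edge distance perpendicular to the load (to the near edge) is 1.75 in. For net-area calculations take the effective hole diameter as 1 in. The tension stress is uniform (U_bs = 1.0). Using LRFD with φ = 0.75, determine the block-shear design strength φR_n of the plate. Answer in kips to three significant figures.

Shear plane L_v = 1.875 + 3·3.125 = 11.25 in; A_gv = 11.25 × 0.375 = 4.219 in².
A_nv = (11.25 − 3.5·1) × 0.375 = 2.906 in².
A_nt = (1.75 − 0.5·1) × 0.375 = 0.4688 in².
0.6 F_u A_nv = 113.3 kips; 0.6 F_y A_gv = 126.6 kips → shear rupture governs the shear term.
R_n = 113.3 + 1.0 × 65 × 0.4688 = 143.8 kips.
Design strength φR_n = 0.75 × 143.8 = 108 kips.

108 kips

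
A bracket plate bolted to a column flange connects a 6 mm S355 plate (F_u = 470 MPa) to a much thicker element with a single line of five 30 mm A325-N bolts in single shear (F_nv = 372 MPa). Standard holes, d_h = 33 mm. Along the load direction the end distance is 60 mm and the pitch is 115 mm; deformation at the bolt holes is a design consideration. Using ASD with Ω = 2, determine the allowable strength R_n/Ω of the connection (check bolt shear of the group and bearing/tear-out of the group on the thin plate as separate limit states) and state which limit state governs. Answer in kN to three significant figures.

Bolt shear: A_b = π·30²/4 = 706.9 mm²; R_n = 372 × 706.9 × 5 × 1 / 1000 = 1315 kN → 1315 / 2 = 657 kN.
Bearing (1.2 l_c t F_u ≤ 2.4 d t F_u): upper limit = 2.4·30·6·470 / 1000 = 203 kN.
  Edge l_c = 60 − 33/2 = 43.5 → r_n = 147.2 kN; interior l_c = 115 − 33 = 82 → r_n = 203 kN.
  R_n,bearing = 1·147.2 + 4·203 = 959.4 kN → 959.4 / 2 = 480 kN.
Bearing governs: 480 kN.

480 kN (bearing governs)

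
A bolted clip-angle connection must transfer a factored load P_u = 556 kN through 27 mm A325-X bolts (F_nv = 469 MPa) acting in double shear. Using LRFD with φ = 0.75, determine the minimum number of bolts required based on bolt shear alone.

A_b = π·27²/4 = 572.6 mm².
Per-bolt design strength φR_n = 0.75 × 469 × 572.6 × 2 / 1000 = 402.8 kN.
n ≥ 556 / 402.8 = 1.38 → use 2 bolts.

2 bolts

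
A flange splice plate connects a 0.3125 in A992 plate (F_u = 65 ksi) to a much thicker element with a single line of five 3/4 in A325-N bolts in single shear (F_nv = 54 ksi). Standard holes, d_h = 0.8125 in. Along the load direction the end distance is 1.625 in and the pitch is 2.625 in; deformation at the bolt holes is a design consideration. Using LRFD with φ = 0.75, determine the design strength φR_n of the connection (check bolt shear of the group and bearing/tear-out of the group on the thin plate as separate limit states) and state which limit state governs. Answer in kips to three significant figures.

89.5 kips (bolt shear governs)

Bolt shear: A_b = π·0.75²/4 = 0.4418 in²; R_n = 54 × 0.4418 × 5 × 1 = 119.3 kips → 0.75 × 119.3 = 89.5 kips.
Bearing (1.2 l_c t F_u ≤ 2.4 d t F_u): upper limit = 2.4·0.75·0.3125·65 = 36.56 kips.
  Edge l_c = 1.625 − 0.8125/2 = 1.219 → r_n = 29.71 kips; interior l_c = 2.625 − 0.8125 = 1.812 → r_n = 36.56 kips.
  R_n,bearing = 1·29.71 + 4·36.56 = 176 kips → 0.75 × 176 = 132 kips.
Bolt shear governs: 89.5 kips.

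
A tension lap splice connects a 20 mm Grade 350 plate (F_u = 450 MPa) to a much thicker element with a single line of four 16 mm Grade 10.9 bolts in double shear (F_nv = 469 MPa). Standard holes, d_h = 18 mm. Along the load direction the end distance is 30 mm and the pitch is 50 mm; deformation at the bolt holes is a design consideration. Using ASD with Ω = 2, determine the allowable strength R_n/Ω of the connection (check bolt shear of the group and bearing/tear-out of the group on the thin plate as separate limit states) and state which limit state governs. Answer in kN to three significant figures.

377 kN (bolt shear governs)

Bolt shear: A_b = π·16²/4 = 201.1 mm²; R_n = 469 × 201.1 × 4 × 2 / 1000 = 754.4 kN → 754.4 / 2 = 377 kN.
Bearing (1.2 l_c t F_u ≤ 2.4 d t F_u): upper limit = 2.4·16·20·450 / 1000 = 345.6 kN.
  Edge l_c = 30 − 18/2 = 21 → r_n = 226.8 kN; interior l_c = 50 − 18 = 32 → r_n = 345.6 kN.
  R_n,bearing = 1·226.8 + 3·345.6 = 1264 kN → 1264 / 2 = 632 kN.
Bolt shear governs: 377 kN.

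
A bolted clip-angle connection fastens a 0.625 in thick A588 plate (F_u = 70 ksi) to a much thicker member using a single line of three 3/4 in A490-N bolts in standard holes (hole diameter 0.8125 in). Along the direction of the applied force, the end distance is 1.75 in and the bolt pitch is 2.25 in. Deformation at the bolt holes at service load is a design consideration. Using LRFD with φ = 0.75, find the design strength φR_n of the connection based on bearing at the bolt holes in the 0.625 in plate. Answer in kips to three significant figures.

Per bolt r_n = 1.2 l_c t F_u ≤ 2.4 d t F_u; upper limit = 2.4 × 0.75 × 0.625 × 70 = 78.75 kips.
Edge bolt: l_c = 1.75 − 0.8125/2 = 1.344 in → 1.2 × 1.344 × 0.625 × 70 = 70.55 → r_n = 70.55 kips.
Interior bolts: l_c = 2.25 − 0.8125 = 1.438 in → 1.2 × 1.438 × 0.625 × 70 = 75.47 → r_n = 75.47 kips.
R_n = 1 × 70.55 + 2 × 75.47 = 221.5 kips.
Design strength φR_n = 0.75 × 221.5 = 166 kips.

166 kips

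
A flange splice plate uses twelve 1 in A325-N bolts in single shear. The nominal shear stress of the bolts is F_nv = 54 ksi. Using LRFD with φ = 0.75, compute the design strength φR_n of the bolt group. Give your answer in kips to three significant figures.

382 kips

A_b = π × 1² / 4 = 0.7854 in².
R_n = F_nv · A_b · n · n_s = 54 × 0.7854 × 12 × 1 = 508.9 kips.
Design strength φR_n = 0.75 × 508.9 = 382 kips.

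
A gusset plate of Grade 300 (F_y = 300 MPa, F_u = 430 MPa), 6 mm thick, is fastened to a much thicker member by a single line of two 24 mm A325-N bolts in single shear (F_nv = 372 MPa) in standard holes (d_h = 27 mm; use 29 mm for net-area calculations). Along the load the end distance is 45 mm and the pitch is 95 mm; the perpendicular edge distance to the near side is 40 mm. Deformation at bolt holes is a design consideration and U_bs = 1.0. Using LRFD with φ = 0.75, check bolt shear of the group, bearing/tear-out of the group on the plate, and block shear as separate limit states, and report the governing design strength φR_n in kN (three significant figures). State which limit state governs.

161 kN (block shear governs)

Bolt shear: A_b = π·24²/4 = 452.4 mm²; R_n = 372 × 452.4 × 2 × 1 / 1000 = 336.6 kN → 0.75 × 336.6 = 252 kN.
Bearing: edge l_c = 31.5, r_n = 97.52 kN; interior l_c = 68, r_n = 148.6 kN; R_n = 97.52 + 1·148.6 = 246.1 kN → 185 kN.
Block shear: A_gv = 840, A_nv = 579, A_nt = 153 mm²; R_n = min(0.6F_uA_nv, 0.6F_yA_gv) + U_bs·F_u·A_nt = 215.2 kN → 161 kN.
Block shear governs: 161 kN.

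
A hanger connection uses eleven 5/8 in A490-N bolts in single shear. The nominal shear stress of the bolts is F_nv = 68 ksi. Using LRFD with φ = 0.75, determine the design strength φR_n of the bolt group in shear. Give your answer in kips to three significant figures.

172 kips

A_b = π × 0.625² / 4 = 0.3068 in².
R_n = F_nv · A_b · n · n_s = 68 × 0.3068 × 11 × 1 = 229.5 kips.
Design strength φR_n = 0.75 × 229.5 = 172 kips.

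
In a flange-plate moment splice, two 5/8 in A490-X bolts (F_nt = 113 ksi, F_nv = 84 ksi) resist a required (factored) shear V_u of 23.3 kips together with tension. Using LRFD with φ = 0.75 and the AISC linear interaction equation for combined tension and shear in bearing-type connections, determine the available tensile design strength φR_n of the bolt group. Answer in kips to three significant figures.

36.3 kips

A_b = π·0.625²/4 = 0.3068 in²; f_rv = 23.3 / (2 × 0.3068) = 37.97 ksi.
F'_nt = 1.3 F_nt − (F_nt / φF_nv) f_rv = 1.3·113 − (113/(0.75·84))·37.97 = 78.79 ksi, capped at F_nt → F'_nt = 78.79 ksi.
R_n = F'_nt · A_b · n = 78.79 × 0.3068 × 2 = 48.34 kips.
Design strength φR_n = 0.75 × 48.34 = 36.3 kips.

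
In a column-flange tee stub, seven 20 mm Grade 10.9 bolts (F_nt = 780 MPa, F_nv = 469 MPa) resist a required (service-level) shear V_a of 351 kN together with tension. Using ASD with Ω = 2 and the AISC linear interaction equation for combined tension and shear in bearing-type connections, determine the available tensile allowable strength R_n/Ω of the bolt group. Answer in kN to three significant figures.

531 kN

A_b = π·20²/4 = 314.2 mm²; f_rv = 351 × 1000 / (7 × 314.2) = 159.6 MPa.
F'_nt = 1.3 F_nt − (Ω F_nt / F_nv) f_rv = 1.3·780 − (2·780/469)·159.6 = 483.1 MPa, capped at F_nt → F'_nt = 483.1 MPa.
R_n = F'_nt · A_b · n = 483.1 × 314.2 × 7 / 1000 = 1062 kN.
Allowable strength R_n/Ω = 1062 / 2 = 531 kN.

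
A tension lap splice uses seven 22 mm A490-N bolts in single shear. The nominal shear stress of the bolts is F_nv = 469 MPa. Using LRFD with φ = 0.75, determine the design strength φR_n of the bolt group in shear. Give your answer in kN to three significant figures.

A_b = π × 22² / 4 = 380.1 mm².
R_n = F_nv · A_b · n · n_s = 469 × 380.1 × 7 × 1 / 1000 = 1248 kN.
Design strength φR_n = 0.75 × 1248 = 936 kN.

936 kN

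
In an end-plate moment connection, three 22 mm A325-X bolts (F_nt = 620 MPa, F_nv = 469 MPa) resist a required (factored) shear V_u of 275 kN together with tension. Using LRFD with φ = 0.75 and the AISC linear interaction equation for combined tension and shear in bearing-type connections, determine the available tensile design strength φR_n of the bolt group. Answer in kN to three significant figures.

A_b = π·22²/4 = 380.1 mm²; f_rv = 275 × 1000 / (3 × 380.1) = 241.1 MPa.
F'_nt = 1.3 F_nt − (F_nt / φF_nv) f_rv = 1.3·620 − (620/(0.75·469))·241.1 = 381 MPa, capped at F_nt → F'_nt = 381 MPa.
R_n = F'_nt · A_b · n = 381 × 380.1 × 3 / 1000 = 434.4 kN.
Design strength φR_n = 0.75 × 434.4 = 326 kN.

326 kN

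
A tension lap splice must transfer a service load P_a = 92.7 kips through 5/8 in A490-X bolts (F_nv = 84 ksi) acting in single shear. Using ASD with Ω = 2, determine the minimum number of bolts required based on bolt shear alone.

A_b = π·0.625²/4 = 0.3068 in².
Per-bolt allowable strength R_n/Ω = 84 × 0.3068 × 1 / 2 = 12.89 kips.
n ≥ 92.7 / 12.89 = 7.194 → use 8 bolts.

8 bolts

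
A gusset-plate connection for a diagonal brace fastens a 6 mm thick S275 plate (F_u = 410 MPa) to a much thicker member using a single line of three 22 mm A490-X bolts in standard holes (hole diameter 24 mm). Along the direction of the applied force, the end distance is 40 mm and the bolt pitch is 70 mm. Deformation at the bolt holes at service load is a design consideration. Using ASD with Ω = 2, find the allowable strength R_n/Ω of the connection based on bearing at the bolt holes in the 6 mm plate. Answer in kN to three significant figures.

Per bolt r_n = 1.2 l_c t F_u ≤ 2.4 d t F_u; upper limit = 2.4 × 22 × 6 × 410 / 1000 = 129.9 kN.
Edge bolt: l_c = 40 − 24/2 = 28 mm → 1.2 × 28 × 6 × 410 / 1000 = 82.66 → r_n = 82.66 kN.
Interior bolts: l_c = 70 − 24 = 46 mm → 1.2 × 46 × 6 × 410 / 1000 = 135.8 → r_n = 129.9 kN.
R_n = 1 × 82.66 + 2 × 129.9 = 342.4 kN.
Allowable strength R_n/Ω = 342.4 / 2 = 171 kN.

171 kN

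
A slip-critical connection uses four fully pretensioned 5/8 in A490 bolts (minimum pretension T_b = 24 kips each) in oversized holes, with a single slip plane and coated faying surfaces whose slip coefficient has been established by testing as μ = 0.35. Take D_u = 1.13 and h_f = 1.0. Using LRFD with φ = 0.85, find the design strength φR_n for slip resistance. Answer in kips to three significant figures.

R_n = μ · D_u · h_f · T_b · n_s · n_b = 0.35 × 1.13 × 1.0 × 24 × 1 × 4 = 37.97 kips.
Design strength φR_n = 0.85 × 37.97 = 32.3 kips.

32.3 kips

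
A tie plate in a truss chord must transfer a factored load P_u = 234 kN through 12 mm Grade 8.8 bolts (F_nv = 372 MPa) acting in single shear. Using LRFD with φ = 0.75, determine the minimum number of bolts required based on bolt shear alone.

8 bolts

A_b = π·12²/4 = 113.1 mm².
Per-bolt design strength φR_n = 0.75 × 372 × 113.1 × 1 / 1000 = 31.55 kN.
n ≥ 234 / 31.55 = 7.416 → use 8 bolts.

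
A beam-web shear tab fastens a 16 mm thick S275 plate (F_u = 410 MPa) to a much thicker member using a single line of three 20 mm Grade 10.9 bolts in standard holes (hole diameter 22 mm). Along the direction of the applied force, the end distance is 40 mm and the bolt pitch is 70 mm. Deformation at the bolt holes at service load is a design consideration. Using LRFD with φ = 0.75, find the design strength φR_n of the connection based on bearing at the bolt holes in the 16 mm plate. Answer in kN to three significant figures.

Per bolt r_n = 1.2 l_c t F_u ≤ 2.4 d t F_u; upper limit = 2.4 × 20 × 16 × 410 / 1000 = 314.9 kN.
Edge bolt: l_c = 40 − 22/2 = 29 mm → 1.2 × 29 × 16 × 410 / 1000 = 228.3 → r_n = 228.3 kN.
Interior bolts: l_c = 70 − 22 = 48 mm → 1.2 × 48 × 16 × 410 / 1000 = 377.9 → r_n = 314.9 kN.
R_n = 1 × 228.3 + 2 × 314.9 = 858 kN.
Design strength φR_n = 0.75 × 858 = 644 kN.

644 kN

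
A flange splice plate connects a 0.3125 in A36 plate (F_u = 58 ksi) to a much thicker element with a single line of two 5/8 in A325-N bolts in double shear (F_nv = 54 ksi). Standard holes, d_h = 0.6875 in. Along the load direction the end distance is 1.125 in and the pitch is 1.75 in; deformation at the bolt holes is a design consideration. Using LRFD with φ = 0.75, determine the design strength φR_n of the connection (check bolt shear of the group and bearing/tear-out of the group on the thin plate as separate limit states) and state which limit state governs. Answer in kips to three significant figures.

Bolt shear: A_b = π·0.625²/4 = 0.3068 in²; R_n = 54 × 0.3068 × 2 × 2 = 66.27 kips → 0.75 × 66.27 = 49.7 kips.
Bearing (1.2 l_c t F_u ≤ 2.4 d t F_u): upper limit = 2.4·0.625·0.3125·58 = 27.19 kips.
  Edge l_c = 1.125 − 0.6875/2 = 0.7812 → r_n = 16.99 kips; interior l_c = 1.75 − 0.6875 = 1.062 → r_n = 23.11 kips.
  R_n,bearing = 1·16.99 + 1·23.11 = 40.1 kips → 0.75 × 40.1 = 30.1 kips.
Bearing governs: 30.1 kips.

30.1 kips (bearing governs)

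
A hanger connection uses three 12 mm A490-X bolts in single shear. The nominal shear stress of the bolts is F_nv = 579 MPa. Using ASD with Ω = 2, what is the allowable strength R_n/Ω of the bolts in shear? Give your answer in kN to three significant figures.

A_b = π × 12² / 4 = 113.1 mm².
R_n = F_nv · A_b · n · n_s = 579 × 113.1 × 3 × 1 / 1000 = 196.5 kN.
Allowable strength R_n/Ω = 196.5 / 2 = 98.2 kN.

98.2 kN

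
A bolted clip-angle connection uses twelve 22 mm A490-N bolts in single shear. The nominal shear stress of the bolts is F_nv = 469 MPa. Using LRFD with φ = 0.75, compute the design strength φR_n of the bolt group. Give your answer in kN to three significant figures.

1600 kN

A_b = π × 22² / 4 = 380.1 mm².
R_n = F_nv · A_b · n · n_s = 469 × 380.1 × 12 × 1 / 1000 = 2139 kN.
Design strength φR_n = 0.75 × 2139 = 1600 kN.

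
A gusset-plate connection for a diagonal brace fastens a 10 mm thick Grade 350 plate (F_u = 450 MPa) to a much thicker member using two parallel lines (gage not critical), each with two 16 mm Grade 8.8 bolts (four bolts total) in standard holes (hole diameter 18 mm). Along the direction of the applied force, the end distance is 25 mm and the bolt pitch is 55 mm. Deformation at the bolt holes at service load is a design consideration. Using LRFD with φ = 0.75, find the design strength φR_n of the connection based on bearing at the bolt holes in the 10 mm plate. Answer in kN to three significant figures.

Per bolt r_n = 1.2 l_c t F_u ≤ 2.4 d t F_u; upper limit = 2.4 × 16 × 10 × 450 / 1000 = 172.8 kN.
Edge bolt: l_c = 25 − 18/2 = 16 mm → 1.2 × 16 × 10 × 450 / 1000 = 86.4 → r_n = 86.4 kN.
Interior bolts: l_c = 55 − 18 = 37 mm → 1.2 × 37 × 10 × 450 / 1000 = 199.8 → r_n = 172.8 kN.
R_n = 2 × 86.4 + 2 × 172.8 = 518.4 kN.
Design strength φR_n = 0.75 × 518.4 = 389 kN.

389 kN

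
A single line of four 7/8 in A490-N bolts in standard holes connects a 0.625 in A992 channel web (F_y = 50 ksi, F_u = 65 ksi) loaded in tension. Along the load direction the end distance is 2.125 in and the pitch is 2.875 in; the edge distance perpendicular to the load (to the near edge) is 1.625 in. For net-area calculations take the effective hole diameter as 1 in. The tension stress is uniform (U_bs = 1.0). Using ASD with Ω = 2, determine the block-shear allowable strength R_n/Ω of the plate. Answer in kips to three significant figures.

111 kips

Shear plane L_v = 2.125 + 3·2.875 = 10.75 in; A_gv = 10.75 × 0.625 = 6.719 in².
A_nv = (10.75 − 3.5·1) × 0.625 = 4.531 in².
A_nt = (1.625 − 0.5·1) × 0.625 = 0.7031 in².
0.6 F_u A_nv = 176.7 kips; 0.6 F_y A_gv = 201.6 kips → shear rupture governs the shear term.
R_n = 176.7 + 1.0 × 65 × 0.7031 = 222.4 kips.
Allowable strength R_n/Ω = 222.4 / 2 = 111 kips.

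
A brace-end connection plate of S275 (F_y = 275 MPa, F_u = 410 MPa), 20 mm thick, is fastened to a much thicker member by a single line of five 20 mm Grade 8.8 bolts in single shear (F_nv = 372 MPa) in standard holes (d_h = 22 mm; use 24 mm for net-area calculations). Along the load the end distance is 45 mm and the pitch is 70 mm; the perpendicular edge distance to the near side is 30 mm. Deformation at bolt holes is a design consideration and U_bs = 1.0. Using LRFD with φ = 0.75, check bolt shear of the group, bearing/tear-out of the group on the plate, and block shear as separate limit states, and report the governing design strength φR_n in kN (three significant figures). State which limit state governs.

Bolt shear: A_b = π·20²/4 = 314.2 mm²; R_n = 372 × 314.2 × 5 × 1 / 1000 = 584.3 kN → 0.75 × 584.3 = 438 kN.
Bearing: edge l_c = 34, r_n = 334.6 kN; interior l_c = 48, r_n = 393.6 kN; R_n = 334.6 + 4·393.6 = 1909 kN → 1430 kN.
Block shear: A_gv = 6500, A_nv = 4340, A_nt = 360 mm²; R_n = min(0.6F_uA_nv, 0.6F_yA_gv) + U_bs·F_u·A_nt = 1215 kN → 911 kN.
Bolt shear governs: 438 kN.

438 kN (bolt shear governs)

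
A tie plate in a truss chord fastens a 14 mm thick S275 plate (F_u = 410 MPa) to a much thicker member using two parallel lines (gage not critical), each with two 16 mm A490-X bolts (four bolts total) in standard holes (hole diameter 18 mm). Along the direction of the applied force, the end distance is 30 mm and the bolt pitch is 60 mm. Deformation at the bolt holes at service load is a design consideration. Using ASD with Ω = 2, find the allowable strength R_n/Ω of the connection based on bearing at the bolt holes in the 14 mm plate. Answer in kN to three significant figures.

Per bolt r_n = 1.2 l_c t F_u ≤ 2.4 d t F_u; upper limit = 2.4 × 16 × 14 × 410 / 1000 = 220.4 kN.
Edge bolt: l_c = 30 − 18/2 = 21 mm → 1.2 × 21 × 14 × 410 / 1000 = 144.6 → r_n = 144.6 kN.
Interior bolts: l_c = 60 − 18 = 42 mm → 1.2 × 42 × 14 × 410 / 1000 = 289.3 → r_n = 220.4 kN.
R_n = 2 × 144.6 + 2 × 220.4 = 730.1 kN.
Allowable strength R_n/Ω = 730.1 / 2 = 365 kN.

365 kN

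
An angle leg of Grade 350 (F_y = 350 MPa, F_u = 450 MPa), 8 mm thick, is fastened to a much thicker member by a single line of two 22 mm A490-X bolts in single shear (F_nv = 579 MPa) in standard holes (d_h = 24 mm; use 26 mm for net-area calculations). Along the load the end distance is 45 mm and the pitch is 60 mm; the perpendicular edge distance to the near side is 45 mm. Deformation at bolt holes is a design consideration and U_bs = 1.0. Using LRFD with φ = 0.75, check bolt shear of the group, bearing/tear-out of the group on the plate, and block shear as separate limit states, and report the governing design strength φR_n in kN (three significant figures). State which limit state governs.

Bolt shear: A_b = π·22²/4 = 380.1 mm²; R_n = 579 × 380.1 × 2 × 1 / 1000 = 440.2 kN → 0.75 × 440.2 = 330 kN.
Bearing: edge l_c = 33, r_n = 142.6 kN; interior l_c = 36, r_n = 155.5 kN; R_n = 142.6 + 1·155.5 = 298.1 kN → 224 kN.
Block shear: A_gv = 840, A_nv = 528, A_nt = 256 mm²; R_n = min(0.6F_uA_nv, 0.6F_yA_gv) + U_bs·F_u·A_nt = 257.8 kN → 193 kN.
Block shear governs: 193 kN.

193 kN (block shear governs)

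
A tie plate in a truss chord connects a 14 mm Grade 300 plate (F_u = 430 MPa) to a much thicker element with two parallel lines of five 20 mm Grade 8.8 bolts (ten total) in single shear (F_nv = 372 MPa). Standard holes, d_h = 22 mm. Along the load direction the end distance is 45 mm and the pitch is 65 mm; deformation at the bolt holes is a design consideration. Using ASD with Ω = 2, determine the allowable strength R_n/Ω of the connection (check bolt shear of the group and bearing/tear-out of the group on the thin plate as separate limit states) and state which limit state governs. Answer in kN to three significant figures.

584 kN (bolt shear governs)

Bolt shear: A_b = π·20²/4 = 314.2 mm²; R_n = 372 × 314.2 × 10 × 1 / 1000 = 1169 kN → 1169 / 2 = 584 kN.
Bearing (1.2 l_c t F_u ≤ 2.4 d t F_u): upper limit = 2.4·20·14·430 / 1000 = 289 kN.
  Edge l_c = 45 − 22/2 = 34 → r_n = 245.6 kN; interior l_c = 65 − 22 = 43 → r_n = 289 kN.
  R_n,bearing = 2·245.6 + 8·289 = 2803 kN → 2803 / 2 = 1400 kN.
Bolt shear governs: 584 kN.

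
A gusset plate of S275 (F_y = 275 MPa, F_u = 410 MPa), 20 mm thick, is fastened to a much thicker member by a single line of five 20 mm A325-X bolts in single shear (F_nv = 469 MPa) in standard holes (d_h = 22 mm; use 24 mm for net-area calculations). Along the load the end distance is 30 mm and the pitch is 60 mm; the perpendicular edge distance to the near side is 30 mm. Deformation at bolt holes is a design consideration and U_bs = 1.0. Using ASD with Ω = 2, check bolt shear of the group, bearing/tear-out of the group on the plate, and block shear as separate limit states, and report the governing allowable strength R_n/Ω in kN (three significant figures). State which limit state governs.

368 kN (bolt shear governs)

Bolt shear: A_b = π·20²/4 = 314.2 mm²; R_n = 469 × 314.2 × 5 × 1 / 1000 = 736.7 kN → 736.7 / 2 = 368 kN.
Bearing: edge l_c = 19, r_n = 187 kN; interior l_c = 38, r_n = 373.9 kN; R_n = 187 + 4·373.9 = 1683 kN → 841 kN.
Block shear: A_gv = 5400, A_nv = 3240, A_nt = 360 mm²; R_n = min(0.6F_uA_nv, 0.6F_yA_gv) + U_bs·F_u·A_nt = 944.6 kN → 472 kN.
Bolt shear governs: 368 kN.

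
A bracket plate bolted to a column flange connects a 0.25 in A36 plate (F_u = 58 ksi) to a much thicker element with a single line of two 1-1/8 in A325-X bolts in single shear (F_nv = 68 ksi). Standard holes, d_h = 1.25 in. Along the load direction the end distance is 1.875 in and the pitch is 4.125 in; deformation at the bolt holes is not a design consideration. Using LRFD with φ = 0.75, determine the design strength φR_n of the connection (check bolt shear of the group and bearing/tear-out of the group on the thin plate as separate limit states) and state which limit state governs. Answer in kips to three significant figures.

57.1 kips (bearing governs)

Bolt shear: A_b = π·1.125²/4 = 0.994 in²; R_n = 68 × 0.994 × 2 × 1 = 135.2 kips → 0.75 × 135.2 = 101 kips.
Bearing (1.5 l_c t F_u ≤ 3.0 d t F_u): upper limit = 3.0·1.125·0.25·58 = 48.94 kips.
  Edge l_c = 1.875 − 1.25/2 = 1.25 → r_n = 27.19 kips; interior l_c = 4.125 − 1.25 = 2.875 → r_n = 48.94 kips.
  R_n,bearing = 1·27.19 + 1·48.94 = 76.12 kips → 0.75 × 76.12 = 57.1 kips.
Bearing governs: 57.1 kips.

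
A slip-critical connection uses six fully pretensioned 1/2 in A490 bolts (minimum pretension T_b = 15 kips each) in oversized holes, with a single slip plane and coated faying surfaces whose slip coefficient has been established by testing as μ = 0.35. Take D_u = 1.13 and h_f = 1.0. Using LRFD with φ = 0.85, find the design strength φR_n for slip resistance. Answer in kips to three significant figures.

30.3 kips

R_n = μ · D_u · h_f · T_b · n_s · n_b = 0.35 × 1.13 × 1.0 × 15 × 1 × 6 = 35.59 kips.
Design strength φR_n = 0.85 × 35.59 = 30.3 kips.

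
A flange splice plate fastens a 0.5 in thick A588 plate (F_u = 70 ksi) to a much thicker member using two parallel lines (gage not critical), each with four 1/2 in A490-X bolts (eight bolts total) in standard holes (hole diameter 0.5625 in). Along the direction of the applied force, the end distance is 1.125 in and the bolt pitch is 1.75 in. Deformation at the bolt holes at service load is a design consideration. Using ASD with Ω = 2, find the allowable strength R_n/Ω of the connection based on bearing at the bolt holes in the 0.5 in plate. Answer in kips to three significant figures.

161 kips

Per bolt r_n = 1.2 l_c t F_u ≤ 2.4 d t F_u; upper limit = 2.4 × 0.5 × 0.5 × 70 = 42 kips.
Edge bolt: l_c = 1.125 − 0.5625/2 = 0.8438 in → 1.2 × 0.8438 × 0.5 × 70 = 35.44 → r_n = 35.44 kips.
Interior bolts: l_c = 1.75 − 0.5625 = 1.188 in → 1.2 × 1.188 × 0.5 × 70 = 49.88 → r_n = 42 kips.
R_n = 2 × 35.44 + 6 × 42 = 322.9 kips.
Allowable strength R_n/Ω = 322.9 / 2 = 161 kips.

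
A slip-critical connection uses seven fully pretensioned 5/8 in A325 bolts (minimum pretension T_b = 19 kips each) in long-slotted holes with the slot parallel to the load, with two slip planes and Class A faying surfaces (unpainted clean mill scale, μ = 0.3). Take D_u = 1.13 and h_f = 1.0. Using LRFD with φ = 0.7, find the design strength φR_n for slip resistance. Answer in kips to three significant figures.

63.1 kips

R_n = μ · D_u · h_f · T_b · n_s · n_b = 0.3 × 1.13 × 1.0 × 19 × 2 × 7 = 90.17 kips.
Design strength φR_n = 0.7 × 90.17 = 63.1 kips.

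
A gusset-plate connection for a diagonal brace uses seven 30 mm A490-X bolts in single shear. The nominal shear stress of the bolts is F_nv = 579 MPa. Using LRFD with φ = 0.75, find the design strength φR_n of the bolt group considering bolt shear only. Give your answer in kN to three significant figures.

A_b = π × 30² / 4 = 706.9 mm².
R_n = F_nv · A_b · n · n_s = 579 × 706.9 × 7 × 1 / 1000 = 2865 kN.
Design strength φR_n = 0.75 × 2865 = 2150 kN.

2150 kN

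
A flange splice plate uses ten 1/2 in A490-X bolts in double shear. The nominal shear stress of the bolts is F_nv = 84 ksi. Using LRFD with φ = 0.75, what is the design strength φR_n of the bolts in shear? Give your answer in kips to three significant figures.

247 kips

A_b = π × 0.5² / 4 = 0.1963 in².
R_n = F_nv · A_b · n · n_s = 84 × 0.1963 × 10 × 2 = 329.9 kips.
Design strength φR_n = 0.75 × 329.9 = 247 kips.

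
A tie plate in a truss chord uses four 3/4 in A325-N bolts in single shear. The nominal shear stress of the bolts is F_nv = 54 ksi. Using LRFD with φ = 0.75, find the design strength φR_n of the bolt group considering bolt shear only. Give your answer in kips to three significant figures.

71.6 kips

A_b = π × 0.75² / 4 = 0.4418 in².
R_n = F_nv · A_b · n · n_s = 54 × 0.4418 × 4 × 1 = 95.43 kips.
Design strength φR_n = 0.75 × 95.43 = 71.6 kips.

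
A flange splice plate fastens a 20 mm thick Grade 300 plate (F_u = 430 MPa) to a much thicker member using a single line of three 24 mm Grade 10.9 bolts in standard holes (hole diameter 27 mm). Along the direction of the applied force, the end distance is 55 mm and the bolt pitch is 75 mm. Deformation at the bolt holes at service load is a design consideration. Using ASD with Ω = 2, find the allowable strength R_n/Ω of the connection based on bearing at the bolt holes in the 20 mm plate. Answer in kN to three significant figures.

Per bolt r_n = 1.2 l_c t F_u ≤ 2.4 d t F_u; upper limit = 2.4 × 24 × 20 × 430 / 1000 = 495.4 kN.
Edge bolt: l_c = 55 − 27/2 = 41.5 mm → 1.2 × 41.5 × 20 × 430 / 1000 = 428.3 → r_n = 428.3 kN.
Interior bolts: l_c = 75 − 27 = 48 mm → 1.2 × 48 × 20 × 430 / 1000 = 495.4 → r_n = 495.4 kN.
R_n = 1 × 428.3 + 2 × 495.4 = 1419 kN.
Allowable strength R_n/Ω = 1419 / 2 = 710 kN.

710 kN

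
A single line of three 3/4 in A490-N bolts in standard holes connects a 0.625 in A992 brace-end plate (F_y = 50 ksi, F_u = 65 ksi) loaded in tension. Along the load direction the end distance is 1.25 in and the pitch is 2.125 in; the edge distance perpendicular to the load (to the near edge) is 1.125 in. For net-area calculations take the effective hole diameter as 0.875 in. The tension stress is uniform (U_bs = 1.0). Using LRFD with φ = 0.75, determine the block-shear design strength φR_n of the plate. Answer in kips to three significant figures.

Shear plane L_v = 1.25 + 2·2.125 = 5.5 in; A_gv = 5.5 × 0.625 = 3.438 in².
A_nv = (5.5 − 2.5·0.875) × 0.625 = 2.07 in².
A_nt = (1.125 − 0.5·0.875) × 0.625 = 0.4297 in².
0.6 F_u A_nv = 80.74 kips; 0.6 F_y A_gv = 103.1 kips → shear rupture governs the shear term.
R_n = 80.74 + 1.0 × 65 × 0.4297 = 108.7 kips.
Design strength φR_n = 0.75 × 108.7 = 81.5 kips.

81.5 kips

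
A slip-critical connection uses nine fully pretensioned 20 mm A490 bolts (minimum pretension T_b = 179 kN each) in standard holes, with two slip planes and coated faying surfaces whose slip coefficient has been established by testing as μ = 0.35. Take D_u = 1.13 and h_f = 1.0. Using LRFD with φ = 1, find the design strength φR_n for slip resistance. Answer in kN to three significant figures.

1270 kN

R_n = μ · D_u · h_f · T_b · n_s · n_b = 0.35 × 1.13 × 1.0 × 179 × 2 × 9 = 1274 kN.
Design strength φR_n = 1 × 1274 = 1270 kN.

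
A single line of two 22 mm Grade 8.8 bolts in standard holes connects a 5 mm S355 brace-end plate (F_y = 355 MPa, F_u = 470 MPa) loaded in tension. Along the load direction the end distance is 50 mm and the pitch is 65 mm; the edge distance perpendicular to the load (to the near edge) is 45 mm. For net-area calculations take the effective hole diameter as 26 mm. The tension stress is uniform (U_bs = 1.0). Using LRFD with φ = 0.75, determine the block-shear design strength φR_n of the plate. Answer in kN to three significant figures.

Shear plane L_v = 50 + 1·65 = 115 mm; A_gv = 115 × 5 = 575 mm².
A_nv = (115 − 1.5·26) × 5 = 380 mm².
A_nt = (45 − 0.5·26) × 5 = 160 mm².
0.6 F_u A_nv = 107.2 kN; 0.6 F_y A_gv = 122.5 kN → shear rupture governs the shear term.
R_n = 107.2 + 1.0 × 470 × 160 / 1000 = 182.4 kN.
Design strength φR_n = 0.75 × 182.4 = 137 kN.

137 kN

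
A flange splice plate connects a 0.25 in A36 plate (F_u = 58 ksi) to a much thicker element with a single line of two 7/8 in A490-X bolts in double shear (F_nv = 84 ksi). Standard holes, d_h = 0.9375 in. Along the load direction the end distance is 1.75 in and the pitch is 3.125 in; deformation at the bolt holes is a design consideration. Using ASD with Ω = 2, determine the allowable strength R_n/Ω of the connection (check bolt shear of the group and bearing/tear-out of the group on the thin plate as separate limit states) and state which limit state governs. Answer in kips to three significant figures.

26.4 kips (bearing governs)

Bolt shear: A_b = π·0.875²/4 = 0.6013 in²; R_n = 84 × 0.6013 × 2 × 2 = 202 kips → 202 / 2 = 101 kips.
Bearing (1.2 l_c t F_u ≤ 2.4 d t F_u): upper limit = 2.4·0.875·0.25·58 = 30.45 kips.
  Edge l_c = 1.75 − 0.9375/2 = 1.281 → r_n = 22.29 kips; interior l_c = 3.125 − 0.9375 = 2.188 → r_n = 30.45 kips.
  R_n,bearing = 1·22.29 + 1·30.45 = 52.74 kips → 52.74 / 2 = 26.4 kips.
Bearing governs: 26.4 kips.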